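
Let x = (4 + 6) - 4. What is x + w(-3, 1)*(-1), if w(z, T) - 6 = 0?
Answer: 0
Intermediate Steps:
w(z, T) = 6 (w(z, T) = 6 + 0 = 6)
x = 6 (x = 10 - 4 = 6)
x + w(-3, 1)*(-1) = 6 + 6*(-1) = 6 - 6 = 0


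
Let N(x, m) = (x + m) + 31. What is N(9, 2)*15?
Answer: 630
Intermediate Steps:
N(x, m) = 31 + m + x (N(x, m) = (m + x) + 31 = 31 + m + x)
N(9, 2)*15 = (31 + 2 + 9)*15 = 42*15 = 630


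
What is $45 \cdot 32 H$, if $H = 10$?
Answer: $14400$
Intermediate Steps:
$45 \cdot 32 H = 45 \cdot 32 \cdot 10 = 1440 \cdot 10 = 14400$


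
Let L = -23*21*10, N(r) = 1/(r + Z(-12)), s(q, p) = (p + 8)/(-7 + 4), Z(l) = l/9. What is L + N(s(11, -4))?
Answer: -38643/8 ≈ -4830.4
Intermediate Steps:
Z(l) = l/9 (Z(l) = l*(⅑) = l/9)
s(q, p) = -8/3 - p/3 (s(q, p) = (8 + p)/(-3) = (8 + p)*(-⅓) = -8/3 - p/3)
N(r) = 1/(-4/3 + r) (N(r) = 1/(r + (⅑)*(-12)) = 1/(r - 4/3) = 1/(-4/3 + r))
L = -4830 (L = -483*10 = -4830)
L + N(s(11, -4)) = -4830 + 3/(-4 + 3*(-8/3 - ⅓*(-4))) = -4830 + 3/(-4 + 3*(-8/3 + 4/3)) = -4830 + 3/(-4 + 3*(-4/3)) = -4830 + 3/(-4 - 4) = -4830 + 3/(-8) = -4830 + 3*(-⅛) = -4830 - 3/8 = -38643/8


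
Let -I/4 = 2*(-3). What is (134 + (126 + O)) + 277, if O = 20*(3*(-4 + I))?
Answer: 1737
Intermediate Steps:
I = 24 (I = -8*(-3) = -4*(-6) = 24)
O = 1200 (O = 20*(3*(-4 + 24)) = 20*(3*20) = 20*60 = 1200)
(134 + (126 + O)) + 277 = (134 + (126 + 1200)) + 277 = (134 + 1326) + 277 = 1460 + 277 = 1737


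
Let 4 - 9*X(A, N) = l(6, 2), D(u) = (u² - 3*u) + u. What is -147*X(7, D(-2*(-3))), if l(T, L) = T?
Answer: 98/3 ≈ 32.667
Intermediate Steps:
D(u) = u² - 2*u
X(A, N) = -2/9 (X(A, N) = 4/9 - ⅑*6 = 4/9 - ⅔ = -2/9)
-147*X(7, D(-2*(-3))) = -147*(-2/9) = 98/3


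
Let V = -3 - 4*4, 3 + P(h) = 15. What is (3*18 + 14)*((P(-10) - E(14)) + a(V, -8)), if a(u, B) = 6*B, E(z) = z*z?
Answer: -15776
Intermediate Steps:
E(z) = z²
P(h) = 12 (P(h) = -3 + 15 = 12)
V = -19 (V = -3 - 16 = -19)
(3*18 + 14)*((P(-10) - E(14)) + a(V, -8)) = (3*18 + 14)*((12 - 1*14²) + 6*(-8)) = (54 + 14)*((12 - 1*196) - 48) = 68*((12 - 196) - 48) = 68*(-184 - 48) = 68*(-232) = -15776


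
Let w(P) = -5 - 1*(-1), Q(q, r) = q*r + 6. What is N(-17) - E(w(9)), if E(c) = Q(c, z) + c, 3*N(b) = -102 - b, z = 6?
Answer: -19/3 ≈ -6.3333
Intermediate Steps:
Q(q, r) = 6 + q*r
w(P) = -4 (w(P) = -5 + 1 = -4)
N(b) = -34 - b/3 (N(b) = (-102 - b)/3 = -34 - b/3)
E(c) = 6 + 7*c (E(c) = (6 + c*6) + c = (6 + 6*c) + c = 6 + 7*c)
N(-17) - E(w(9)) = (-34 - ⅓*(-17)) - (6 + 7*(-4)) = (-34 + 17/3) - (6 - 28) = -85/3 - 1*(-22) = -85/3 + 22 = -19/3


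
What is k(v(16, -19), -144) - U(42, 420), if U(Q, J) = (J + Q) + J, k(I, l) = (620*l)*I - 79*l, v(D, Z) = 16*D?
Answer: -22845186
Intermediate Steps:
k(I, l) = -79*l + 620*I*l (k(I, l) = 620*I*l - 79*l = -79*l + 620*I*l)
U(Q, J) = Q + 2*J
k(v(16, -19), -144) - U(42, 420) = -144*(-79 + 620*(16*16)) - (42 + 2*420) = -144*(-79 + 620*256) - (42 + 840) = -144*(-79 + 158720) - 1*882 = -144*158641 - 882 = -22844304 - 882 = -22845186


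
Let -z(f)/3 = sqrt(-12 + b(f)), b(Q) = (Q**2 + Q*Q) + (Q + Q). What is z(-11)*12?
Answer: -144*sqrt(13) ≈ -519.20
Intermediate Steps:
b(Q) = 2*Q + 2*Q**2 (b(Q) = (Q**2 + Q**2) + 2*Q = 2*Q**2 + 2*Q = 2*Q + 2*Q**2)
z(f) = -3*sqrt(-12 + 2*f*(1 + f))
z(-11)*12 = -3*sqrt(2)*sqrt(-6 - 11*(1 - 11))*12 = -3*sqrt(2)*sqrt(-6 - 11*(-10))*12 = -3*sqrt(2)*sqrt(-6 + 110)*12 = -3*sqrt(2)*sqrt(104)*12 = -3*sqrt(2)*2*sqrt(26)*12 = -12*sqrt(13)*12 = -144*sqrt(13)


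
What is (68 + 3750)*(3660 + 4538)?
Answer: 31299964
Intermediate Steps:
(68 + 3750)*(3660 + 4538) = 3818*8198 = 31299964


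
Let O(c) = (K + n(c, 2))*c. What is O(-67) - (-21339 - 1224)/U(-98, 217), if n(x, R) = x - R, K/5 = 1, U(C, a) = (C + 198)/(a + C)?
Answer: 3113797/100 ≈ 31138.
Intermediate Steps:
U(C, a) = (198 + C)/(C + a)
K = 5 (K = 5*1 = 5)
O(c) = c*(3 + c) (O(c) = (5 + (c - 1*2))*c = (5 + (c - 2))*c = (5 + (-2 + c))*c = (3 + c)*c = c*(3 + c))
O(-67) - (-21339 - 1224)/U(-98, 217) = -67*(3 - 67) - (-21339 - 1224)/((198 - 98)/(-98 + 217)) = -67*(-64) - (-22563)/(100/119) = 4288 - (-22563)/((1/119)*100) = 4288 - (-22563)/100/119 = 4288 - (-22563)*119/100 = 4288 - 1*(-2684997/100) = 4288 + 2684997/100 = 3113797/100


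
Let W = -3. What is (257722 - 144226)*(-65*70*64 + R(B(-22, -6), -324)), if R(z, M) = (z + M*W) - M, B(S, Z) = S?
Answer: -32905441296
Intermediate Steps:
R(z, M) = z - 4*M (R(z, M) = (z + M*(-3)) - M = (z - 3*M) - M = z - 4*M)
(257722 - 144226)*(-65*70*64 + R(B(-22, -6), -324)) = (257722 - 144226)*(-65*70*64 + (-22 - 4*(-324))) = 113496*(-4550*64 + (-22 + 1296)) = 113496*(-291200 + 1274) = 113496*(-289926) = -32905441296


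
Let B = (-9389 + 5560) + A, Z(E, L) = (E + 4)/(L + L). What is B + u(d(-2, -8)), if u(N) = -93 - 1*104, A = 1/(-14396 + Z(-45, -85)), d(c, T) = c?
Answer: -9852745424/2447279 ≈ -4026.0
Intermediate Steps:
Z(E, L) = (4 + E)/(2*L) (Z(E, L) = (4 + E)/((2*L)) = (4 + E)*(1/(2*L)) = (4 + E)/(2*L))
A = -170/2447279 (A = 1/(-14396 + (1/2)*(4 - 45)/(-85)) = 1/(-14396 + (1/2)*(-1/85)*(-41)) = 1/(-14396 + 41/170) = 1/(-2447279/170) = -170/2447279 ≈ -6.9465e-5)
u(N) = -197 (u(N) = -93 - 104 = -197)
B = -9370631461/2447279 (B = (-9389 + 5560) - 170/2447279 = -3829 - 170/2447279 = -9370631461/2447279 ≈ -3829.0)
B + u(d(-2, -8)) = -9370631461/2447279 - 197 = -9852745424/2447279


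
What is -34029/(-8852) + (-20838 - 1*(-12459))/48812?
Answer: 99178290/27005239 ≈ 3.6726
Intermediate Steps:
-34029/(-8852) + (-20838 - 1*(-12459))/48812 = -34029*(-1/8852) + (-20838 + 12459)*(1/48812) = 34029/8852 - 8379*1/48812 = 34029/8852 - 8379/48812 = 99178290/27005239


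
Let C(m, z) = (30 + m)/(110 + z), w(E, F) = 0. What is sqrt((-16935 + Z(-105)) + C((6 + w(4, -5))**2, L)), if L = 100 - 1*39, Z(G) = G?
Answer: I*sqrt(55361706)/57 ≈ 130.54*I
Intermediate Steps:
L = 61 (L = 100 - 39 = 61)
C(m, z) = (30 + m)/(110 + z)
sqrt((-16935 + Z(-105)) + C((6 + w(4, -5))**2, L)) = sqrt((-16935 - 105) + (30 + (6 + 0)**2)/(110 + 61)) = sqrt(-17040 + (30 + 6**2)/171) = sqrt(-17040 + (30 + 36)/171) = sqrt(-17040 + (1/171)*66) = sqrt(-17040 + 22/57) = sqrt(-971258/57) = I*sqrt(55361706)/57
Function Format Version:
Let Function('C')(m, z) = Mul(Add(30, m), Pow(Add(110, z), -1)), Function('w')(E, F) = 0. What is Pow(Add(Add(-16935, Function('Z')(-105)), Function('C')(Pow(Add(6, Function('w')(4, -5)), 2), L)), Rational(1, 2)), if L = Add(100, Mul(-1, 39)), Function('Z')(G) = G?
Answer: Mul(Rational(1, 57), I, Pow(55361706, Rational(1, 2))) ≈ Mul(130.54, I)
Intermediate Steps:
L = 61 (L = Add(100, -39) = 61)
Function('C')(m, z) = Mul(Pow(Add(110, z), -1), Add(30, m))
Pow(Add(Add(-16935, Function('Z')(-105)), Function('C')(Pow(Add(6, Function('w')(4, -5)), 2), L)), Rational(1, 2)) = Pow(Add(Add(-16935, -105), Mul(Pow(Add(110, 61), -1), Add(30, Pow(Add(6, 0), 2)))), Rational(1, 2)) = Pow(Add(-17040, Mul(Pow(171, -1), Add(30, Pow(6, 2)))), Rational(1, 2)) = Pow(Add(-17040, Mul(Rational(1, 171), Add(30, 36))), Rational(1, 2)) = Pow(Add(-17040, Mul(Rational(1, 171), 66)), Rational(1, 2)) = Pow(Add(-17040, Rational(22, 57)), Rational(1, 2)) = Pow(Rational(-971258, 57), Rational(1, 2)) = Mul(Rational(1, 57), I, Pow(55361706, Rational(1, 2)))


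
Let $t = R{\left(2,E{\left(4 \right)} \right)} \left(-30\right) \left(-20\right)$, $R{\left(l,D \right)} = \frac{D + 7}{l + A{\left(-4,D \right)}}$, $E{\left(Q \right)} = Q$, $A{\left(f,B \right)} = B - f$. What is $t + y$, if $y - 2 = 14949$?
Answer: $15611$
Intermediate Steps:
$y = 14951$ ($y = 2 + 14949 = 14951$)
$R{\left(l,D \right)} = \frac{7 + D}{4 + D + l}$ ($R{\left(l,D \right)} = \frac{D + 7}{l + \left(D - -4\right)} = \frac{7 + D}{l + \left(D + 4\right)} = \frac{7 + D}{l + \left(4 + D\right)} = \frac{7 + D}{4 + D + l}$)
$t = 660$ ($t = \frac{7 + 4}{4 + 4 + 2} \left(-30\right) \left(-20\right) = \frac{1}{10} \cdot 11 \left(-30\right) \left(-20\right) = \frac{11}{10} \left(-30\right) \left(-20\right) = \left(-33\right) \left(-20\right) = 660$)
$t + y = 660 + 14951 = 15611$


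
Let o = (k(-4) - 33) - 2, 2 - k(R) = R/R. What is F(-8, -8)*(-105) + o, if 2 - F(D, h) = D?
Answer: -1084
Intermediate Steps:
F(D, h) = 2 - D
k(R) = 1 (k(R) = 2 - R/R = 2 - 1*1 = 2 - 1 = 1)
o = -34 (o = (1 - 33) - 2 = -32 - 2 = -34)
F(-8, -8)*(-105) + o = (2 - 1*(-8))*(-105) - 34 = (2 + 8)*(-105) - 34 = 10*(-105) - 34 = -1050 - 34 = -1084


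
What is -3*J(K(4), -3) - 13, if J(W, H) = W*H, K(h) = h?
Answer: 23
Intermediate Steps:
J(W, H) = H*W
-3*J(K(4), -3) - 13 = -(-9)*4 - 13 = -3*(-12) - 13 = 36 - 13 = 23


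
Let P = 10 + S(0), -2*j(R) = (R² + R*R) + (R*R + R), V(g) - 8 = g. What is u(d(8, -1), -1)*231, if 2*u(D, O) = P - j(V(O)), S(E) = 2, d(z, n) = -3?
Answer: 20559/2 ≈ 10280.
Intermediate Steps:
V(g) = 8 + g
j(R) = -3*R²/2 - R/2 (j(R) = -((R² + R*R) + (R*R + R))/2 = -((R² + R²) + (R² + R))/2 = -(2*R² + (R + R²))/2 = -(R + 3*R²)/2 = -3*R²/2 - R/2)
P = 12 (P = 10 + 2 = 12)
u(D, O) = 6 + (8 + O)*(25 + 3*O)/4 (u(D, O) = (12 - (-1)*(8 + O)*(1 + 3*(8 + O))/2)/2 = (12 - (-1)*(8 + O)*(1 + (24 + 3*O))/2)/2 = (12 - (-1)*(8 + O)*(25 + 3*O)/2)/2 = (12 + (8 + O)*(25 + 3*O)/2)/2 = 6 + (8 + O)*(25 + 3*O)/4)
u(d(8, -1), -1)*231 = (6 + (8 - 1)*(25 + 3*(-1))/4)*231 = (6 + (¼)*7*(25 - 3))*231 = (6 + (¼)*7*22)*231 = (6 + 77/2)*231 = (89/2)*231 = 20559/2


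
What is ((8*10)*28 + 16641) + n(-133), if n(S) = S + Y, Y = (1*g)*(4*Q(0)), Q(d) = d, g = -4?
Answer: 18748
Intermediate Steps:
Y = 0 (Y = (1*(-4))*(4*0) = -4*0 = 0)
n(S) = S (n(S) = S + 0 = S)
((8*10)*28 + 16641) + n(-133) = ((8*10)*28 + 16641) - 133 = (80*28 + 16641) - 133 = (2240 + 16641) - 133 = 18881 - 133 = 18748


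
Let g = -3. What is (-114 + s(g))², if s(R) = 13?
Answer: 10201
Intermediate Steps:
(-114 + s(g))² = (-114 + 13)² = (-101)² = 10201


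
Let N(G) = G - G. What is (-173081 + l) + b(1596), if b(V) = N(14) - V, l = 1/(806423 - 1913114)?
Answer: -193313463808/1106691 ≈ -1.7468e+5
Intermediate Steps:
l = -1/1106691 (l = 1/(-1106691) = -1/1106691 ≈ -9.0359e-7)
N(G) = 0
b(V) = -V (b(V) = 0 - V = -V)
(-173081 + l) + b(1596) = (-173081 - 1/1106691) - 1*1596 = -191547184972/1106691 - 1596 = -193313463808/1106691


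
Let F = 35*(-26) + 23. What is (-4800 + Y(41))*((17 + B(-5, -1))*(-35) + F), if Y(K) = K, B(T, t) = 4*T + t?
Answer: 3554973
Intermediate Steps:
B(T, t) = t + 4*T
F = -887 (F = -910 + 23 = -887)
(-4800 + Y(41))*((17 + B(-5, -1))*(-35) + F) = (-4800 + 41)*((17 + (-1 + 4*(-5)))*(-35) - 887) = -4759*((17 + (-1 - 20))*(-35) - 887) = -4759*((17 - 21)*(-35) - 887) = -4759*(-4*(-35) - 887) = -4759*(140 - 887) = -4759*(-747) = 3554973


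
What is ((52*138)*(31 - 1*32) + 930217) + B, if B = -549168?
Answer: 373873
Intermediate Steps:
((52*138)*(31 - 1*32) + 930217) + B = ((52*138)*(31 - 1*32) + 930217) - 549168 = (7176*(31 - 32) + 930217) - 549168 = (7176*(-1) + 930217) - 549168 = (-7176 + 930217) - 549168 = 923041 - 549168 = 373873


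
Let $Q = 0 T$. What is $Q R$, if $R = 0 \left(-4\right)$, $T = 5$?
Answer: $0$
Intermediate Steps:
$R = 0$
$Q = 0$ ($Q = 0 \cdot 5 = 0$)
$Q R = 0 \cdot 0 = 0$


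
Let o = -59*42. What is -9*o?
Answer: 22302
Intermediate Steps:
o = -2478
-9*o = -9*(-2478) = 22302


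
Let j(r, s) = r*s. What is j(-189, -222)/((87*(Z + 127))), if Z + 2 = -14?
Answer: 126/29 ≈ 4.3448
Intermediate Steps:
Z = -16 (Z = -2 - 14 = -16)
j(-189, -222)/((87*(Z + 127))) = (-189*(-222))/((87*(-16 + 127))) = 41958/((87*111)) = 41958/9657 = 41958*(1/9657) = 126/29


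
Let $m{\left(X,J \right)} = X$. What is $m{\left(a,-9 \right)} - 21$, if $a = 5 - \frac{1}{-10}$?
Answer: $- \frac{159}{10} \approx -15.9$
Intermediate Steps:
$a = \frac{51}{10}$ ($a = 5 - - \frac{1}{10} = 5 + \frac{1}{10} = \frac{51}{10} \approx 5.1$)
$m{\left(a,-9 \right)} - 21 = \frac{51}{10} - 21 = - \frac{159}{10}$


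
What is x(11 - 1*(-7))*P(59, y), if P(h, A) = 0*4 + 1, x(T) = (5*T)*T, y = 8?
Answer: 1620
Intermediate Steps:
x(T) = 5*T**2
P(h, A) = 1 (P(h, A) = 0 + 1 = 1)
x(11 - 1*(-7))*P(59, y) = (5*(11 - 1*(-7))**2)*1 = (5*(11 + 7)**2)*1 = (5*18**2)*1 = (5*324)*1 = 1620*1 = 1620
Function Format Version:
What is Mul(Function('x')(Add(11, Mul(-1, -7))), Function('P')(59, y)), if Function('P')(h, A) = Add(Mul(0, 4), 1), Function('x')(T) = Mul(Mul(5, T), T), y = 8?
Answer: 1620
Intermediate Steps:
Function('x')(T) = Mul(5, Pow(T, 2))
Function('P')(h, A) = 1 (Function('P')(h, A) = Add(0, 1) = 1)
Mul(Function('x')(Add(11, Mul(-1, -7))), Function('P')(59, y)) = Mul(Mul(5, Pow(Add(11, Mul(-1, -7)), 2)), 1) = Mul(Mul(5, Pow(Add(11, 7), 2)), 1) = Mul(Mul(5, Pow(18, 2)), 1) = Mul(Mul(5, 324), 1) = Mul(1620, 1) = 1620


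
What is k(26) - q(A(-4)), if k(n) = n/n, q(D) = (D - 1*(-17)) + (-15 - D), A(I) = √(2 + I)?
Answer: -1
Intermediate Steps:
q(D) = 2 (q(D) = (D + 17) + (-15 - D) = (17 + D) + (-15 - D) = 2)
k(n) = 1
k(26) - q(A(-4)) = 1 - 1*2 = 1 - 2 = -1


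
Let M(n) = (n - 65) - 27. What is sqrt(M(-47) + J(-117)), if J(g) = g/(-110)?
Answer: I*sqrt(1669030)/110 ≈ 11.745*I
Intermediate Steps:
J(g) = -g/110 (J(g) = g*(-1/110) = -g/110)
M(n) = -92 + n (M(n) = (-65 + n) - 27 = -92 + n)
sqrt(M(-47) + J(-117)) = sqrt((-92 - 47) - 1/110*(-117)) = sqrt(-139 + 117/110) = sqrt(-15173/110) = I*sqrt(1669030)/110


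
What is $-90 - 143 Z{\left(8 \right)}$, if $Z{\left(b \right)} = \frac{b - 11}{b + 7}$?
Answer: $- \frac{307}{5} \approx -61.4$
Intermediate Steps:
$Z{\left(b \right)} = \frac{-11 + b}{7 + b}$
$-90 - 143 Z{\left(8 \right)} = -90 - 143 \frac{-11 + 8}{7 + 8} = -90 - 143 \cdot \frac{1}{15} \left(-3\right) = -90 - - \frac{143}{5} = -90 + \frac{143}{5} = - \frac{307}{5}$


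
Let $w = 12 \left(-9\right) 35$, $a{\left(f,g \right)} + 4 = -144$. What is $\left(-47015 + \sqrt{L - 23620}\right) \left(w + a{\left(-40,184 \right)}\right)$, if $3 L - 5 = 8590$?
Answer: $184674920 - 3928 i \sqrt{20755} \approx 1.8467 \cdot 10^{8} - 5.6589 \cdot 10^{5} i$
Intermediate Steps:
$a{\left(f,g \right)} = -148$ ($a{\left(f,g \right)} = -4 - 144 = -148$)
$w = -3780$ ($w = \left(-108\right) 35 = -3780$)
$L = 2865$ ($L = \frac{5}{3} + \frac{1}{3} \cdot 8590 = \frac{5}{3} + \frac{8590}{3} = 2865$)
$\left(-47015 + \sqrt{L - 23620}\right) \left(w + a{\left(-40,184 \right)}\right) = \left(-47015 + \sqrt{2865 - 23620}\right) \left(-3780 - 148\right) = \left(-47015 + \sqrt{-20755}\right) \left(-3928\right) = \left(-47015 + i \sqrt{20755}\right) \left(-3928\right) = 184674920 - 3928 i \sqrt{20755}$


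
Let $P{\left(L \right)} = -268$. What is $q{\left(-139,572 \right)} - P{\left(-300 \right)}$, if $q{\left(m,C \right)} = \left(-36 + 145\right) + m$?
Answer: $238$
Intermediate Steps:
$q{\left(m,C \right)} = 109 + m$
$q{\left(-139,572 \right)} - P{\left(-300 \right)} = \left(109 - 139\right) - -268 = -30 + 268 = 238$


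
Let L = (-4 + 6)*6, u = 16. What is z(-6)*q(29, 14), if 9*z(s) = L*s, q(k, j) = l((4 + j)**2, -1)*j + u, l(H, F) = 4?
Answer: -576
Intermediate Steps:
L = 12 (L = 2*6 = 12)
q(k, j) = 16 + 4*j (q(k, j) = 4*j + 16 = 16 + 4*j)
z(s) = 4*s/3 (z(s) = (12*s)/9 = 4*s/3)
z(-6)*q(29, 14) = ((4/3)*(-6))*(16 + 4*14) = -8*(16 + 56) = -8*72 = -576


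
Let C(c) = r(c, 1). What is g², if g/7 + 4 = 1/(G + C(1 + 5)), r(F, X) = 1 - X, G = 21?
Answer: 6889/9 ≈ 765.44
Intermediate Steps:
C(c) = 0 (C(c) = 1 - 1*1 = 1 - 1 = 0)
g = -83/3 (g = -28 + 7/(21 + 0) = -28 + 7/21 = -28 + 7*(1/21) = -28 + ⅓ = -83/3 ≈ -27.667)
g² = (-83/3)² = 6889/9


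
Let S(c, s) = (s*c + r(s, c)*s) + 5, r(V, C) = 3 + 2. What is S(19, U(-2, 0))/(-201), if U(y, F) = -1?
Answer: 19/201 ≈ 0.094527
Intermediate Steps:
r(V, C) = 5
S(c, s) = 5 + 5*s + c*s (S(c, s) = (s*c + 5*s) + 5 = (c*s + 5*s) + 5 = (5*s + c*s) + 5 = 5 + 5*s + c*s)
S(19, U(-2, 0))/(-201) = (5 + 5*(-1) + 19*(-1))/(-201) = (5 - 5 - 19)*(-1/201) = -19*(-1/201) = 19/201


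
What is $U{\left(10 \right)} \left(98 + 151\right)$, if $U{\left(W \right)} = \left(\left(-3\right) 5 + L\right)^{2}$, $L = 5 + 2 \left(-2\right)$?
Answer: $48804$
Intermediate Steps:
$L = 1$ ($L = 5 - 4 = 1$)
$U{\left(W \right)} = 196$ ($U{\left(W \right)} = \left(\left(-3\right) 5 + 1\right)^{2} = \left(-15 + 1\right)^{2} = \left(-14\right)^{2} = 196$)
$U{\left(10 \right)} \left(98 + 151\right) = 196 \left(98 + 151\right) = 196 \cdot 249 = 48804$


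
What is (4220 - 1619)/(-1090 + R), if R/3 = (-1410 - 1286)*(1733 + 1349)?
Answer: -2601/24928306 ≈ -0.00010434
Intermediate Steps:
R = -24927216 (R = 3*((-1410 - 1286)*(1733 + 1349)) = 3*(-2696*3082) = 3*(-8309072) = -24927216)
(4220 - 1619)/(-1090 + R) = (4220 - 1619)/(-1090 - 24927216) = 2601/(-24928306) = 2601*(-1/24928306) = -2601/24928306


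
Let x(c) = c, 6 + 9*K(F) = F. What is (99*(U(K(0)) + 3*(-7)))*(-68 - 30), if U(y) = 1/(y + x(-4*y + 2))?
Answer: 402633/2 ≈ 2.0132e+5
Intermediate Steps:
K(F) = -⅔ + F/9
U(y) = 1/(2 - 3*y) (U(y) = 1/(y + (-4*y + 2)) = 1/(y + (2 - 4*y)) = 1/(2 - 3*y))
(99*(U(K(0)) + 3*(-7)))*(-68 - 30) = (99*(-1/(-2 + 3*(-⅔ + (⅑)*0)) + 3*(-7)))*(-68 - 30) = (99*(-1/(-2 + 3*(-⅔ + 0)) - 21))*(-98) = (99*(-1/(-2 + 3*(-⅔)) - 21))*(-98) = (99*(-1/(-2 - 2) - 21))*(-98) = (99*(-1/(-4) - 21))*(-98) = (99*(-1*(-¼) - 21))*(-98) = (99*(¼ - 21))*(-98) = (99*(-83/4))*(-98) = -8217/4*(-98) = 402633/2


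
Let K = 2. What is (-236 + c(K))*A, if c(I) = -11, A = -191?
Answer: 47177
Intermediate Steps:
(-236 + c(K))*A = (-236 - 11)*(-191) = -247*(-191) = 47177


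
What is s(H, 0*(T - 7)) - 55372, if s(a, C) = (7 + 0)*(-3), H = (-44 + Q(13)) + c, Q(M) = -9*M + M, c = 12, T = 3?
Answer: -55393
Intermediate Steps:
Q(M) = -8*M
H = -136 (H = (-44 - 8*13) + 12 = (-44 - 104) + 12 = -148 + 12 = -136)
s(a, C) = -21 (s(a, C) = 7*(-3) = -21)
s(H, 0*(T - 7)) - 55372 = -21 - 55372 = -55393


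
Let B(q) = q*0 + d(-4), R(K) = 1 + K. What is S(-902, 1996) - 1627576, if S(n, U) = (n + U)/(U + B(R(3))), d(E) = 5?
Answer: -3256778482/2001 ≈ -1.6276e+6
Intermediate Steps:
B(q) = 5 (B(q) = q*0 + 5 = 0 + 5 = 5)
S(n, U) = (U + n)/(5 + U) (S(n, U) = (n + U)/(U + 5) = (U + n)/(5 + U))
S(-902, 1996) - 1627576 = (1996 - 902)/(5 + 1996) - 1627576 = 1094/2001 - 1627576 = -3256778482/2001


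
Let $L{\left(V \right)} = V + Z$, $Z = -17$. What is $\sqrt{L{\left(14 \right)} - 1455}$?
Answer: $27 i \sqrt{2} \approx 38.184 i$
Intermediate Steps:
$L{\left(V \right)} = -17 + V$ ($L{\left(V \right)} = V - 17 = -17 + V$)
$\sqrt{L{\left(14 \right)} - 1455} = \sqrt{\left(-17 + 14\right) - 1455} = \sqrt{-3 - 1455} = \sqrt{-1458} = 27 i \sqrt{2}$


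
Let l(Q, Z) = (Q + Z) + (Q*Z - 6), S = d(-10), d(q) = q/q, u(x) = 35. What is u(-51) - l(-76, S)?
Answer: 192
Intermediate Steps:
d(q) = 1
S = 1
l(Q, Z) = -6 + Q + Z + Q*Z (l(Q, Z) = (Q + Z) + (-6 + Q*Z) = -6 + Q + Z + Q*Z)
u(-51) - l(-76, S) = 35 - (-6 - 76 + 1 - 76*1) = 35 - (-6 - 76 + 1 - 76) = 35 - 1*(-157) = 35 + 157 = 192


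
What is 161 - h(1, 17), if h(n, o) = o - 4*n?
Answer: 148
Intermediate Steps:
161 - h(1, 17) = 161 - (17 - 4*1) = 161 - (17 - 4) = 161 - 1*13 = 161 - 13 = 148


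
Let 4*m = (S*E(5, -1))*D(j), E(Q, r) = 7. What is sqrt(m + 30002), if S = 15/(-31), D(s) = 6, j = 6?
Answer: sqrt(115308158)/62 ≈ 173.20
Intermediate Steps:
S = -15/31 (S = 15*(-1/31) = -15/31 ≈ -0.48387)
m = -315/62 (m = (-15/31*7*6)/4 = (-105/31*6)/4 = (1/4)*(-630/31) = -315/62 ≈ -5.0806)
sqrt(m + 30002) = sqrt(-315/62 + 30002) = sqrt(1859809/62) = sqrt(115308158)/62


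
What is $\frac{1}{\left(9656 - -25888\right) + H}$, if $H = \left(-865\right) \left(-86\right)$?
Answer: $\frac{1}{109934} \approx 9.0964 \cdot 10^{-6}$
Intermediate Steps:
$H = 74390$
$\frac{1}{\left(9656 - -25888\right) + H} = \frac{1}{\left(9656 - -25888\right) + 74390} = \frac{1}{\left(9656 + 25888\right) + 74390} = \frac{1}{35544 + 74390} = \frac{1}{109934}$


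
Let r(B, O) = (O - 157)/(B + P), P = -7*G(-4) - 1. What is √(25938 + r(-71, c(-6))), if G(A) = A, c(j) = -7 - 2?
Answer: √12555818/22 ≈ 161.06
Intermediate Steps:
c(j) = -9
P = 27 (P = -7*(-4) - 1 = 28 - 1 = 27)
r(B, O) = (-157 + O)/(27 + B) (r(B, O) = (O - 157)/(B + 27) = (-157 + O)/(27 + B))
√(25938 + r(-71, c(-6))) = √(25938 + (-157 - 9)/(27 - 71)) = √(25938 - 166/(-44)) = √(25938 - 1/44*(-166)) = √(25938 + 83/22) = √(570719/22) = √12555818/22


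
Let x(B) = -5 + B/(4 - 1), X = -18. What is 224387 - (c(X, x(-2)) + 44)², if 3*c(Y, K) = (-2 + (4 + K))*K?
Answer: 161687498/729 ≈ 2.2179e+5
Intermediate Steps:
x(B) = -5 + B/3
c(Y, K) = K*(2 + K)/3 (c(Y, K) = ((-2 + (4 + K))*K)/3 = ((2 + K)*K)/3 = (K*(2 + K))/3 = K*(2 + K)/3)
224387 - (c(X, x(-2)) + 44)² = 224387 - ((-5 + (⅓)*(-2))*(2 + (-5 + (⅓)*(-2)))/3 + 44)² = 224387 - ((-5 - ⅔)*(2 + (-5 - ⅔))/3 + 44)² = 224387 - ((⅓)*(-17/3)*(2 - 17/3) + 44)² = 224387 - ((⅓)*(-17/3)*(-11/3) + 44)² = 224387 - (187/27 + 44)² = 224387 - (1375/27)² = 224387 - 1*1890625/729 = 224387 - 1890625/729 = 161687498/729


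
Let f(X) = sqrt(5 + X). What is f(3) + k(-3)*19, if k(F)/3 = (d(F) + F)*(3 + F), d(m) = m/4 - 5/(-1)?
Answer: 2*sqrt(2) ≈ 2.8284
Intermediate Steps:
d(m) = 5 + m/4 (d(m) = m*(1/4) - 5*(-1) = m/4 + 5 = 5 + m/4)
k(F) = 3*(3 + F)*(5 + 5*F/4) (k(F) = 3*(((5 + F/4) + F)*(3 + F)) = 3*((5 + 5*F/4)*(3 + F)) = 3*((3 + F)*(5 + 5*F/4)) = 3*(3 + F)*(5 + 5*F/4))
f(3) + k(-3)*19 = sqrt(5 + 3) + (45 + (15/4)*(-3)**2 + (105/4)*(-3))*19 = sqrt(8) + (45 + (15/4)*9 - 315/4)*19 = 2*sqrt(2) + (45 + 135/4 - 315/4)*19 = 2*sqrt(2) + 0*19 = 2*sqrt(2) + 0 = 2*sqrt(2)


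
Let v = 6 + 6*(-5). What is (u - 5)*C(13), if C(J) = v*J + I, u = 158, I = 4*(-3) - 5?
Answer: -50337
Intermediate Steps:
v = -24 (v = 6 - 30 = -24)
I = -17 (I = -12 - 5 = -17)
C(J) = -17 - 24*J (C(J) = -24*J - 17 = -17 - 24*J)
(u - 5)*C(13) = (158 - 5)*(-17 - 24*13) = 153*(-17 - 312) = 153*(-329) = -50337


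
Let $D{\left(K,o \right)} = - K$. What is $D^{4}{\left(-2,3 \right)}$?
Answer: $16$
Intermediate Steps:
$D^{4}{\left(-2,3 \right)} = \left(\left(-1\right) \left(-2\right)\right)^{4} = 2^{4} = 16$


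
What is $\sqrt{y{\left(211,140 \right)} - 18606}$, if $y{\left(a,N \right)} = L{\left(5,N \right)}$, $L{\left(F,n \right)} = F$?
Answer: $i \sqrt{18601} \approx 136.39 i$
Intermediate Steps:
$y{\left(a,N \right)} = 5$
$\sqrt{y{\left(211,140 \right)} - 18606} = \sqrt{5 - 18606} = \sqrt{-18601} = i \sqrt{18601}$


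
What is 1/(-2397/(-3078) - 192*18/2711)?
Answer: -2781486/1379767 ≈ -2.0159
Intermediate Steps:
1/(-2397/(-3078) - 192*18/2711) = 1/(-2397*(-1/3078) - 3456*1/2711) = 1/(799/1026 - 3456/2711) = 1/(-1379767/2781486) = -2781486/1379767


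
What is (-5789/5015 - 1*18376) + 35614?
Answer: 86442781/5015 ≈ 17237.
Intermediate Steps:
(-5789/5015 - 1*18376) + 35614 = (-5789*1/5015 - 18376) + 35614 = (-5789/5015 - 18376) + 35614 = -92161429/5015 + 35614 = 86442781/5015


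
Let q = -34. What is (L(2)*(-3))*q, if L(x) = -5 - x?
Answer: -714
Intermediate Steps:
(L(2)*(-3))*q = ((-5 - 1*2)*(-3))*(-34) = ((-5 - 2)*(-3))*(-34) = -7*(-3)*(-34) = 21*(-34) = -714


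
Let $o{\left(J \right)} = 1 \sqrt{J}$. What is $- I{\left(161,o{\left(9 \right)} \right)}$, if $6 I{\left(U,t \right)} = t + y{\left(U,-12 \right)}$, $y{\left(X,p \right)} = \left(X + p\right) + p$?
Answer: $- \frac{70}{3} \approx -23.333$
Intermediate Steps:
$y{\left(X,p \right)} = X + 2 p$
$o{\left(J \right)} = \sqrt{J}$
$I{\left(U,t \right)} = -4 + \frac{U}{6} + \frac{t}{6}$ ($I{\left(U,t \right)} = \frac{t + \left(U + 2 \left(-12\right)\right)}{6} = \frac{t + \left(U - 24\right)}{6} = \frac{t + \left(-24 + U\right)}{6} = \frac{-24 + U + t}{6} = -4 + \frac{U}{6} + \frac{t}{6}$)
$- I{\left(161,o{\left(9 \right)} \right)} = - (-4 + \frac{1}{6} \cdot 161 + \frac{\sqrt{9}}{6}) = - (-4 + \frac{161}{6} + \frac{1}{6} \cdot 3) = - (-4 + \frac{161}{6} + \frac{1}{2}) = \left(-1\right) \frac{70}{3} = - \frac{70}{3}$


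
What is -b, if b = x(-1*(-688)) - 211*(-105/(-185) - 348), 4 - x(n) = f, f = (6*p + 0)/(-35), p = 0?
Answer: -2712553/37 ≈ -73312.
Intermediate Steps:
f = 0 (f = (6*0 + 0)/(-35) = (0 + 0)*(-1/35) = 0*(-1/35) = 0)
x(n) = 4 (x(n) = 4 - 1*0 = 4 + 0 = 4)
b = 2712553/37 (b = 4 - 211*(-105/(-185) - 348) = 4 - 211*(-105*(-1/185) - 348) = 4 - 211*(21/37 - 348) = 4 - 211*(-12855/37) = 4 + 2712405/37 = 2712553/37 ≈ 73312.)
-b = -1*2712553/37 = -2712553/37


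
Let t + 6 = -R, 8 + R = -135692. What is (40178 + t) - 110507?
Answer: 65365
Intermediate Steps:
R = -135700 (R = -8 - 135692 = -135700)
t = 135694 (t = -6 - 1*(-135700) = -6 + 135700 = 135694)
(40178 + t) - 110507 = (40178 + 135694) - 110507 = 175872 - 110507 = 65365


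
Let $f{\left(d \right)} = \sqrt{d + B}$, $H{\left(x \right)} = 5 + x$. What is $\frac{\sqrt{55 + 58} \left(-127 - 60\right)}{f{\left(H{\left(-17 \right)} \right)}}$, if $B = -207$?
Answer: $\frac{187 i \sqrt{24747}}{219} \approx 134.33 i$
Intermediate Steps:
$f{\left(d \right)} = \sqrt{-207 + d}$ ($f{\left(d \right)} = \sqrt{d - 207} = \sqrt{-207 + d}$)
$\frac{\sqrt{55 + 58} \left(-127 - 60\right)}{f{\left(H{\left(-17 \right)} \right)}} = \frac{\sqrt{55 + 58} \left(-127 - 60\right)}{\sqrt{-207 + \left(5 - 17\right)}} = \frac{\sqrt{113} \left(-187\right)}{\sqrt{-207 - 12}} = \frac{\left(-187\right) \sqrt{113}}{\sqrt{-219}} = \frac{\left(-187\right) \sqrt{113}}{i \sqrt{219}} = - 187 \sqrt{113} \left(- \frac{i \sqrt{219}}{219}\right) = \frac{187 i \sqrt{24747}}{219}$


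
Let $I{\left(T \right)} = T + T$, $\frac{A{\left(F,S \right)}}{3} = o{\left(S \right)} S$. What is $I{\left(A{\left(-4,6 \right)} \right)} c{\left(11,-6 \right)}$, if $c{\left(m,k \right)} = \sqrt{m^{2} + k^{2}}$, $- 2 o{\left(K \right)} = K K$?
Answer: $- 648 \sqrt{157} \approx -8119.4$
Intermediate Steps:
$o{\left(K \right)} = - \frac{K^{2}}{2}$ ($o{\left(K \right)} = - \frac{K K}{2} = - \frac{K^{2}}{2}$)
$A{\left(F,S \right)} = - \frac{3 S^{3}}{2}$ ($A{\left(F,S \right)} = 3 - \frac{S^{2}}{2} S = 3 \left(- \frac{S^{3}}{2}\right) = - \frac{3 S^{3}}{2}$)
$I{\left(T \right)} = 2 T$
$c{\left(m,k \right)} = \sqrt{k^{2} + m^{2}}$
$I{\left(A{\left(-4,6 \right)} \right)} c{\left(11,-6 \right)} = 2 \left(- \frac{3 \cdot 6^{3}}{2}\right) \sqrt{\left(-6\right)^{2} + 11^{2}} = 2 \left(\left(- \frac{3}{2}\right) 216\right) \sqrt{36 + 121} = 2 \left(-324\right) \sqrt{157} = - 648 \sqrt{157}$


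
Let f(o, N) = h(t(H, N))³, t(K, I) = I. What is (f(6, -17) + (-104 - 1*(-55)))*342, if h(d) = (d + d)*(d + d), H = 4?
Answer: 528323093514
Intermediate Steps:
h(d) = 4*d² (h(d) = (2*d)*(2*d) = 4*d²)
f(o, N) = 64*N⁶ (f(o, N) = (4*N²)³ = 64*N⁶)
(f(6, -17) + (-104 - 1*(-55)))*342 = (64*(-17)⁶ + (-104 - 1*(-55)))*342 = (64*24137569 + (-104 + 55))*342 = (1544804416 - 49)*342 = 1544804367*342 = 528323093514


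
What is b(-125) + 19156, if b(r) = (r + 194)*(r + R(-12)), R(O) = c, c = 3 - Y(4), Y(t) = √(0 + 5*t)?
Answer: 10738 - 138*√5 ≈ 10429.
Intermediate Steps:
Y(t) = √5*√t (Y(t) = √(5*t) = √5*√t)
c = 3 - 2*√5 (c = 3 - √5*√4 = 3 - √5*2 = 3 - 2*√5 ≈ -1.4721)
R(O) = 3 - 2*√5
b(r) = (194 + r)*(3 + r - 2*√5) (b(r) = (r + 194)*(r + (3 - 2*√5)) = (194 + r)*(3 + r - 2*√5))
b(-125) + 19156 = (582 + (-125)² - 388*√5 + 197*(-125) - 2*(-125)*√5) + 19156 = (582 + 15625 - 388*√5 - 24625 + 250*√5) + 19156 = (-8418 - 138*√5) + 19156 = 10738 - 138*√5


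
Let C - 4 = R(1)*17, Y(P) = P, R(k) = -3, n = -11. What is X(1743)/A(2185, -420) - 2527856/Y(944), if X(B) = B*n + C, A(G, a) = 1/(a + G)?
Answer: -2001632691/59 ≈ -3.3926e+7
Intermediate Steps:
C = -47 (C = 4 - 3*17 = 4 - 51 = -47)
A(G, a) = 1/(G + a)
X(B) = -47 - 11*B (X(B) = B*(-11) - 47 = -11*B - 47 = -47 - 11*B)
X(1743)/A(2185, -420) - 2527856/Y(944) = (-47 - 11*1743)/(1/(2185 - 420)) - 2527856/944 = (-47 - 19173)/(1/1765) - 2527856*1/944 = -19220/1/1765 - 157991/59 = -19220*1765 - 157991/59 = -33923300 - 157991/59 = -2001632691/59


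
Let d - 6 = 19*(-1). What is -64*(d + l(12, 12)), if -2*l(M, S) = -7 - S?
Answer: 224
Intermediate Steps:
d = -13 (d = 6 + 19*(-1) = 6 - 19 = -13)
l(M, S) = 7/2 + S/2 (l(M, S) = -(-7 - S)/2 = 7/2 + S/2)
-64*(d + l(12, 12)) = -64*(-13 + (7/2 + (½)*12)) = -64*(-13 + (7/2 + 6)) = -64*(-13 + 19/2) = -64*(-7/2) = 224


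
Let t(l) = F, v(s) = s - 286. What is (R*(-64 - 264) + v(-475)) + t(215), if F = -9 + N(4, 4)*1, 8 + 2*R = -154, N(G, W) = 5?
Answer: 25803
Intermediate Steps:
v(s) = -286 + s
R = -81 (R = -4 + (½)*(-154) = -4 - 77 = -81)
F = -4 (F = -9 + 5*1 = -9 + 5 = -4)
t(l) = -4
(R*(-64 - 264) + v(-475)) + t(215) = (-81*(-64 - 264) + (-286 - 475)) - 4 = (-81*(-328) - 761) - 4 = (26568 - 761) - 4 = 25807 - 4 = 25803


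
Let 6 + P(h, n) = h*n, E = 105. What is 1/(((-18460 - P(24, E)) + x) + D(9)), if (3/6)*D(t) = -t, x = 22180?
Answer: 1/1188 ≈ 0.00084175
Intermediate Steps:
D(t) = -2*t (D(t) = 2*(-t) = -2*t)
P(h, n) = -6 + h*n
1/(((-18460 - P(24, E)) + x) + D(9)) = 1/(((-18460 - (-6 + 24*105)) + 22180) - 2*9) = 1/(((-18460 - (-6 + 2520)) + 22180) - 18) = 1/(((-18460 - 1*2514) + 22180) - 18) = 1/(((-18460 - 2514) + 22180) - 18) = 1/((-20974 + 22180) - 18) = 1/(1206 - 18) = 1/1188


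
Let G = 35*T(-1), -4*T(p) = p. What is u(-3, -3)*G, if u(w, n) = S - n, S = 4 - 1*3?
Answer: 35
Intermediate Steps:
T(p) = -p/4
S = 1 (S = 4 - 3 = 1)
u(w, n) = 1 - n
G = 35/4 (G = 35*(-¼*(-1)) = 35*(¼) = 35/4 ≈ 8.7500)
u(-3, -3)*G = (1 - 1*(-3))*(35/4) = (1 + 3)*(35/4) = 4*(35/4) = 35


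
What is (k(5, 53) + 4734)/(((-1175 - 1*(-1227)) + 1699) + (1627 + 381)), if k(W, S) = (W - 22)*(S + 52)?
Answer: 983/1253 ≈ 0.78452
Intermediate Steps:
k(W, S) = (-22 + W)*(52 + S)
(k(5, 53) + 4734)/(((-1175 - 1*(-1227)) + 1699) + (1627 + 381)) = ((-1144 - 22*53 + 52*5 + 53*5) + 4734)/(((-1175 - 1*(-1227)) + 1699) + (1627 + 381)) = ((-1144 - 1166 + 260 + 265) + 4734)/(((-1175 + 1227) + 1699) + 2008) = (-1785 + 4734)/((52 + 1699) + 2008) = 2949/(1751 + 2008) = 2949/3759 = 2949*(1/3759) = 983/1253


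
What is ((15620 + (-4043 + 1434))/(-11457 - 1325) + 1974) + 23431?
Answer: 324713699/12782 ≈ 25404.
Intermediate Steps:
((15620 + (-4043 + 1434))/(-11457 - 1325) + 1974) + 23431 = ((15620 - 2609)/(-12782) + 1974) + 23431 = (13011*(-1/12782) + 1974) + 23431 = (-13011/12782 + 1974) + 23431 = 25218657/12782 + 23431 = 324713699/12782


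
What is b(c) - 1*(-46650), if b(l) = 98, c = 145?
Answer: 46748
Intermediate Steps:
b(c) - 1*(-46650) = 98 - 1*(-46650) = 98 + 46650 = 46748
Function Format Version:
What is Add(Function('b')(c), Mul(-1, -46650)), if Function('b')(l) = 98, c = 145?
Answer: 46748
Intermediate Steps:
Add(Function('b')(c), Mul(-1, -46650)) = Add(98, Mul(-1, -46650)) = Add(98, 46650) = 46748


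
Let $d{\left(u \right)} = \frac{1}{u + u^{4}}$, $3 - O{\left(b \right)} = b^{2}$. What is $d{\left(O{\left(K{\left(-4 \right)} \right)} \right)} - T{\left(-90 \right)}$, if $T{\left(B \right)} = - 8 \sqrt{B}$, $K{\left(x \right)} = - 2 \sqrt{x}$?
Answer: $\frac{1}{130340} + 24 i \sqrt{10} \approx 7.6722 \cdot 10^{-6} + 75.895 i$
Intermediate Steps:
$O{\left(b \right)} = 3 - b^{2}$
$d{\left(O{\left(K{\left(-4 \right)} \right)} \right)} - T{\left(-90 \right)} = \frac{1}{\left(3 - \left(- 2 \sqrt{-4}\right)^{2}\right) + \left(3 - \left(- 2 \sqrt{-4}\right)^{2}\right)^{4}} - - 8 \sqrt{-90} = \frac{1}{\left(3 - \left(- 2 \cdot 2 i\right)^{2}\right) + \left(3 - \left(- 2 \cdot 2 i\right)^{2}\right)^{4}} - - 8 \cdot 3 i \sqrt{10} = \frac{1}{\left(3 - \left(- 4 i\right)^{2}\right) + \left(3 - \left(- 4 i\right)^{2}\right)^{4}} - - 24 i \sqrt{10} = \frac{1}{\left(3 - -16\right) + \left(3 - -16\right)^{4}} + 24 i \sqrt{10} = \frac{1}{\left(3 + 16\right) + \left(3 + 16\right)^{4}} + 24 i \sqrt{10} = \frac{1}{19 + 19^{4}} + 24 i \sqrt{10} = \frac{1}{19 + 130321} + 24 i \sqrt{10} = \frac{1}{130340} + 24 i \sqrt{10}$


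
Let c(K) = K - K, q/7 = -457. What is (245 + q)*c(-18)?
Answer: 0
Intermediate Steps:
q = -3199 (q = 7*(-457) = -3199)
c(K) = 0
(245 + q)*c(-18) = (245 - 3199)*0 = -2954*0 = 0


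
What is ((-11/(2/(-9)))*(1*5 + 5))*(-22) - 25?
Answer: -10915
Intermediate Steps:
((-11/(2/(-9)))*(1*5 + 5))*(-22) - 25 = ((-11/(2*(-⅑)))*(5 + 5))*(-22) - 25 = (-11/(-2/9)*10)*(-22) - 25 = (-11*(-9/2)*10)*(-22) - 25 = ((99/2)*10)*(-22) - 25 = 495*(-22) - 25 = -10890 - 25 = -10915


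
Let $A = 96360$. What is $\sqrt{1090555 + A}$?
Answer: $\sqrt{1186915} \approx 1089.5$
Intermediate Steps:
$\sqrt{1090555 + A} = \sqrt{1090555 + 96360} = \sqrt{1186915}$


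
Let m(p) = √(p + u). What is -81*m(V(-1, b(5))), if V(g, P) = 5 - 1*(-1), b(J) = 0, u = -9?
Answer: -81*I*√3 ≈ -140.3*I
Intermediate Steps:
V(g, P) = 6 (V(g, P) = 5 + 1 = 6)
m(p) = √(-9 + p) (m(p) = √(p - 9) = √(-9 + p))
-81*m(V(-1, b(5))) = -81*√(-9 + 6) = -81*I*√3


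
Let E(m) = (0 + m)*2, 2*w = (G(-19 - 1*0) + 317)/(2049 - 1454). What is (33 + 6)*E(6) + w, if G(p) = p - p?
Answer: 557237/1190 ≈ 468.27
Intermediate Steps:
G(p) = 0
w = 317/1190 (w = ((0 + 317)/(2049 - 1454))/2 = (317/595)/2 = (317*(1/595))/2 = (½)*(317/595) = 317/1190 ≈ 0.26639)
E(m) = 2*m (E(m) = m*2 = 2*m)
(33 + 6)*E(6) + w = (33 + 6)*(2*6) + 317/1190 = 39*12 + 317/1190 = 468 + 317/1190 = 557237/1190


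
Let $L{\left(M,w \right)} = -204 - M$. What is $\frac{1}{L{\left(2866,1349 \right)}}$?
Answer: $- \frac{1}{3070} \approx -0.00032573$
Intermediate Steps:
$\frac{1}{L{\left(2866,1349 \right)}} = \frac{1}{-204 - 2866} = \frac{1}{-3070} = - \frac{1}{3070}$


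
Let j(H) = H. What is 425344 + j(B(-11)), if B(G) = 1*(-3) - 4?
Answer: 425337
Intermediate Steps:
B(G) = -7 (B(G) = -3 - 4 = -7)
425344 + j(B(-11)) = 425344 - 7 = 425337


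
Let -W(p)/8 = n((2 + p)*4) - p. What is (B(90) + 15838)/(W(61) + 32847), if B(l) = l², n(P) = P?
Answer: 23938/31319 ≈ 0.76433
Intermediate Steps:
W(p) = -64 - 24*p (W(p) = -8*((2 + p)*4 - p) = -8*((8 + 4*p) - p) = -8*(8 + 3*p) = -64 - 24*p)
(B(90) + 15838)/(W(61) + 32847) = (90² + 15838)/((-64 - 24*61) + 32847) = (8100 + 15838)/((-64 - 1464) + 32847) = 23938/(-1528 + 32847) = 23938/31319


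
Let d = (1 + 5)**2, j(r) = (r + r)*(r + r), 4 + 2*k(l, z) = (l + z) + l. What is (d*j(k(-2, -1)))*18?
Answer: 52488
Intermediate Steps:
k(l, z) = -2 + l + z/2 (k(l, z) = -2 + ((l + z) + l)/2 = -2 + (z + 2*l)/2 = -2 + (l + z/2) = -2 + l + z/2)
j(r) = 4*r**2 (j(r) = (2*r)*(2*r) = 4*r**2)
d = 36 (d = 6**2 = 36)
(d*j(k(-2, -1)))*18 = (36*(4*(-2 - 2 + (1/2)*(-1))**2))*18 = (36*(4*(-2 - 2 - 1/2)**2))*18 = (36*(4*(-9/2)**2))*18 = (36*(4*(81/4)))*18 = (36*81)*18 = 2916*18 = 52488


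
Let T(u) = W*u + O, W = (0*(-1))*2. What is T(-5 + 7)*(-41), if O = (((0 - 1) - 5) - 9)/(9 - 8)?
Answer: 615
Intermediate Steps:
W = 0 (W = 0*2 = 0)
O = -15 (O = ((-1 - 5) - 9)/1 = (-6 - 9)*1 = -15*1 = -15)
T(u) = -15 (T(u) = 0*u - 15 = 0 - 15 = -15)
T(-5 + 7)*(-41) = -15*(-41) = 615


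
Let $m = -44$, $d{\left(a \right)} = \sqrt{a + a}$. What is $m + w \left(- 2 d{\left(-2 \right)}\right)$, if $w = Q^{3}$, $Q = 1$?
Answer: $-44 - 4 i \approx -44.0 - 4.0 i$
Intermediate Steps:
$d{\left(a \right)} = \sqrt{2} \sqrt{a}$ ($d{\left(a \right)} = \sqrt{2 a} = \sqrt{2} \sqrt{a}$)
$w = 1$ ($w = 1^{3} = 1$)
$m + w \left(- 2 d{\left(-2 \right)}\right) = -44 + 1 \left(- 2 \sqrt{2} \sqrt{-2}\right) = -44 + 1 \left(- 2 \sqrt{2} i \sqrt{2}\right) = -44 + 1 \left(- 2 \cdot 2 i\right) = -44 + 1 \left(- 4 i\right) = -44 - 4 i$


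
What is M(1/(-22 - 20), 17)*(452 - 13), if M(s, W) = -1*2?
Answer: -878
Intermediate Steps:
M(s, W) = -2
M(1/(-22 - 20), 17)*(452 - 13) = -2*(452 - 13) = -2*439 = -878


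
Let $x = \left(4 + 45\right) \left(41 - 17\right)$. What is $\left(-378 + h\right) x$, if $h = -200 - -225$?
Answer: $-415128$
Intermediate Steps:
$h = 25$ ($h = -200 + 225 = 25$)
$x = 1176$ ($x = 49 \cdot 24 = 1176$)
$\left(-378 + h\right) x = \left(-378 + 25\right) 1176 = \left(-353\right) 1176 = -415128$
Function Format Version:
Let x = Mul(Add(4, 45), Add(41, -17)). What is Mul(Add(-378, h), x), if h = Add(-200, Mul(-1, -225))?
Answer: -415128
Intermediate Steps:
h = 25 (h = Add(-200, 225) = 25)
x = 1176 (x = Mul(49, 24) = 1176)
Mul(Add(-378, h), x) = Mul(Add(-378, 25), 1176) = Mul(-353, 1176) = -415128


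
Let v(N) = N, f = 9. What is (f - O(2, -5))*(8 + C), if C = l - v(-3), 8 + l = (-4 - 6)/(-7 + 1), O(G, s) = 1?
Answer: 112/3 ≈ 37.333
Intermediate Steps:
l = -19/3 (l = -8 + (-4 - 6)/(-7 + 1) = -8 - 10/(-6) = -8 - 10*(-1/6) = -8 + 5/3 = -19/3 ≈ -6.3333)
C = -10/3 (C = -19/3 - 1*(-3) = -19/3 + 3 = -10/3 ≈ -3.3333)
(f - O(2, -5))*(8 + C) = (9 - 1*1)*(8 - 10/3) = (9 - 1)*(14/3) = 8*(14/3) = 112/3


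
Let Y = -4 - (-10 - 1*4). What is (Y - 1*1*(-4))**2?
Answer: 196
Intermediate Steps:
Y = 10 (Y = -4 - (-10 - 4) = -4 - 1*(-14) = -4 + 14 = 10)
(Y - 1*1*(-4))**2 = (10 - 1*1*(-4))**2 = (10 - 1*(-4))**2 = (10 + 4)**2 = 14**2 = 196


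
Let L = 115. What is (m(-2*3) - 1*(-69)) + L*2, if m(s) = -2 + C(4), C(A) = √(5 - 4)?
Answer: 298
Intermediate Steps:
C(A) = 1 (C(A) = √1 = 1)
m(s) = -1 (m(s) = -2 + 1 = -1)
(m(-2*3) - 1*(-69)) + L*2 = (-1 - 1*(-69)) + 115*2 = (-1 + 69) + 230 = 68 + 230 = 298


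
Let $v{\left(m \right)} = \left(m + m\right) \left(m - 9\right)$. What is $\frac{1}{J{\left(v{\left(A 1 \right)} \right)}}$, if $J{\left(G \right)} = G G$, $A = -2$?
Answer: $\frac{1}{1936} \approx 0.00051653$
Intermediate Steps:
$v{\left(m \right)} = 2 m \left(-9 + m\right)$
$J{\left(G \right)} = G^{2}$
$\frac{1}{J{\left(v{\left(A 1 \right)} \right)}} = \frac{1}{\left(2 \left(\left(-2\right) 1\right) \left(-9 - 2\right)\right)^{2}} = \frac{1}{\left(2 \left(-2\right) \left(-9 - 2\right)\right)^{2}} = \frac{1}{\left(2 \left(-2\right) \left(-11\right)\right)^{2}} = \frac{1}{44^{2}} = \frac{1}{1936}$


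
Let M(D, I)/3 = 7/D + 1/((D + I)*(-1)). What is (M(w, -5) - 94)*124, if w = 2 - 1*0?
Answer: -10230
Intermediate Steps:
w = 2 (w = 2 + 0 = 2)
M(D, I) = -3/(D + I) + 21/D (M(D, I) = 3*(7/D + 1/((D + I)*(-1))) = 3*(7/D - 1/(D + I)) = 3*(-1/(D + I) + 7/D) = -3/(D + I) + 21/D)
(M(w, -5) - 94)*124 = (3*(6*2 + 7*(-5))/(2*(2 - 5)) - 94)*124 = (3*(½)*(12 - 35)/(-3) - 94)*124 = (3*(½)*(-⅓)*(-23) - 94)*124 = (23/2 - 94)*124 = -165/2*124 = -10230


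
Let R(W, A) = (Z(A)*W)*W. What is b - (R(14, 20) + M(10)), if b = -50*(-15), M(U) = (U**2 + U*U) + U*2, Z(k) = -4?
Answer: 1314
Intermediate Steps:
R(W, A) = -4*W**2 (R(W, A) = (-4*W)*W = -4*W**2)
M(U) = 2*U + 2*U**2 (M(U) = (U**2 + U**2) + 2*U = 2*U**2 + 2*U = 2*U + 2*U**2)
b = 750
b - (R(14, 20) + M(10)) = 750 - (-4*14**2 + 2*10*(1 + 10)) = 750 - (-4*196 + 2*10*11) = 750 - (-784 + 220) = 750 - 1*(-564) = 750 + 564 = 1314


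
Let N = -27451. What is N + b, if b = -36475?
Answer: -63926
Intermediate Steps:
N + b = -27451 - 36475 = -63926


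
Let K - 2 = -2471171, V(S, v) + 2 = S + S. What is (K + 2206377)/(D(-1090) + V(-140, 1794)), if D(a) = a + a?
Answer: 132396/1231 ≈ 107.55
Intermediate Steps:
V(S, v) = -2 + 2*S (V(S, v) = -2 + (S + S) = -2 + 2*S)
K = -2471169 (K = 2 - 2471171 = -2471169)
D(a) = 2*a
(K + 2206377)/(D(-1090) + V(-140, 1794)) = (-2471169 + 2206377)/(2*(-1090) + (-2 + 2*(-140))) = -264792/(-2180 + (-2 - 280)) = -264792/(-2180 - 282) = -264792/(-2462) = -264792*(-1/2462) = 132396/1231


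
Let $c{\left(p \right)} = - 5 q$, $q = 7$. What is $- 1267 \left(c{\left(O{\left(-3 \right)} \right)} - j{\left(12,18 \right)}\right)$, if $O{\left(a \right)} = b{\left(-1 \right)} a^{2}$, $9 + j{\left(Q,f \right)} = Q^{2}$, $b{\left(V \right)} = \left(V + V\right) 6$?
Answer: $215390$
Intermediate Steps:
$b{\left(V \right)} = 12 V$ ($b{\left(V \right)} = 2 V 6 = 12 V$)
$j{\left(Q,f \right)} = -9 + Q^{2}$
$O{\left(a \right)} = - 12 a^{2}$ ($O{\left(a \right)} = 12 \left(-1\right) a^{2} = - 12 a^{2}$)
$c{\left(p \right)} = -35$ ($c{\left(p \right)} = \left(-5\right) 7 = -35$)
$- 1267 \left(c{\left(O{\left(-3 \right)} \right)} - j{\left(12,18 \right)}\right) = - 1267 \left(-35 - \left(-9 + 12^{2}\right)\right) = - 1267 \left(-35 - \left(-9 + 144\right)\right) = - 1267 \left(-35 - 135\right) = \left(-1267\right) \left(-170\right) = 215390$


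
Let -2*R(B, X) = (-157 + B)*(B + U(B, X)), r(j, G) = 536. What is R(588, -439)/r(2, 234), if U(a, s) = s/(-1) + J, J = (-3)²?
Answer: -111629/268 ≈ -416.53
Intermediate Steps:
J = 9
U(a, s) = 9 - s (U(a, s) = s/(-1) + 9 = -s + 9 = 9 - s)
R(B, X) = -(-157 + B)*(9 + B - X)/2 (R(B, X) = -(-157 + B)*(B + (9 - X))/2 = -(-157 + B)*(9 + B - X)/2)
R(588, -439)/r(2, 234) = (1413/2 + 74*588 - 157/2*(-439) - ½*588² + (½)*588*(-439))/536 = (1413/2 + 43512 + 68923/2 - ½*345744 - 129066)*(1/536) = (1413/2 + 43512 + 68923/2 - 172872 - 129066)*(1/536) = -223258*1/536 = -111629/268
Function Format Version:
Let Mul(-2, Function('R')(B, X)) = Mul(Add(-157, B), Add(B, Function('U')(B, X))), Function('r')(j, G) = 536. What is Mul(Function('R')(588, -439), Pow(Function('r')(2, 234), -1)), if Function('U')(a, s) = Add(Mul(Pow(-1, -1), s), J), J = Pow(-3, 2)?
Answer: Rational(-111629, 268) ≈ -416.53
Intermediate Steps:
J = 9
Function('U')(a, s) = Add(9, Mul(-1, s)) (Function('U')(a, s) = Add(Mul(Pow(-1, -1), s), 9) = Add(Mul(-1, s), 9) = Add(9, Mul(-1, s)))
Function('R')(B, X) = Mul(Rational(-1, 2), Add(-157, B), Add(9, B, Mul(-1, X))) (Function('R')(B, X) = Mul(Rational(-1, 2), Mul(Add(-157, B), Add(B, Add(9, Mul(-1, X))))) = Mul(Rational(-1, 2), Mul(Add(-157, B), Add(9, B, Mul(-1, X)))) = Mul(Rational(-1, 2), Add(-157, B), Add(9, B, Mul(-1, X))))
Mul(Function('R')(588, -439), Pow(Function('r')(2, 234), -1)) = Mul(Add(Rational(1413, 2), Mul(74, 588), Mul(Rational(-157, 2), -439), Mul(Rational(-1, 2), Pow(588, 2)), Mul(Rational(1, 2), 588, -439)), Pow(536, -1)) = Mul(Add(Rational(1413, 2), 43512, Rational(68923, 2), Mul(Rational(-1, 2), 345744), -129066), Rational(1, 536)) = Mul(Add(Rational(1413, 2), 43512, Rational(68923, 2), -172872, -129066), Rational(1, 536)) = Mul(-223258, Rational(1, 536)) = Rational(-111629, 268)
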